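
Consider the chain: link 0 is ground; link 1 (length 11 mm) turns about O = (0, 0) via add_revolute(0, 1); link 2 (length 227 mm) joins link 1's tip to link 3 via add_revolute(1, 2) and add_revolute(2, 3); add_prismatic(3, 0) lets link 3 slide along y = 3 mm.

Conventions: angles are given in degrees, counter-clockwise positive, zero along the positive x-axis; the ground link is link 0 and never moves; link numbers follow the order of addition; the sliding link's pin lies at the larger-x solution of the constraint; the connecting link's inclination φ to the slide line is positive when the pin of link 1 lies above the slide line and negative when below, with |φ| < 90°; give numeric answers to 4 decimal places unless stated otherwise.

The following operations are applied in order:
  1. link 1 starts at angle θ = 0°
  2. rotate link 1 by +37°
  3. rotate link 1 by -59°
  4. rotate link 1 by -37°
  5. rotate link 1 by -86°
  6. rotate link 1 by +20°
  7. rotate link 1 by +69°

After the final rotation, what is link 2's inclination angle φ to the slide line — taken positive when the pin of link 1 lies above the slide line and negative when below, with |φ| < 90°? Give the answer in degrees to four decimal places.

geometry: r = 11 mm, L = 227 mm, e = 3 mm; θ starts at 0°
rotate link 1 by +37°: θ ← 0° +37° = 37°
rotate link 1 by -59°: θ ← 37° -59° = -22°
rotate link 1 by -37°: θ ← -22° -37° = -59°
rotate link 1 by -86°: θ ← -59° -86° = -145°
rotate link 1 by +20°: θ ← -145° +20° = -125°
rotate link 1 by +69°: θ ← -125° +69° = -56°
h = r sin θ − e = -9.119413 − 3 = -12.119413
sin φ = h / L = -12.119413 / 227 = -0.05338949
φ = arcsin(-0.05338949) = -3.060447°

-3.0604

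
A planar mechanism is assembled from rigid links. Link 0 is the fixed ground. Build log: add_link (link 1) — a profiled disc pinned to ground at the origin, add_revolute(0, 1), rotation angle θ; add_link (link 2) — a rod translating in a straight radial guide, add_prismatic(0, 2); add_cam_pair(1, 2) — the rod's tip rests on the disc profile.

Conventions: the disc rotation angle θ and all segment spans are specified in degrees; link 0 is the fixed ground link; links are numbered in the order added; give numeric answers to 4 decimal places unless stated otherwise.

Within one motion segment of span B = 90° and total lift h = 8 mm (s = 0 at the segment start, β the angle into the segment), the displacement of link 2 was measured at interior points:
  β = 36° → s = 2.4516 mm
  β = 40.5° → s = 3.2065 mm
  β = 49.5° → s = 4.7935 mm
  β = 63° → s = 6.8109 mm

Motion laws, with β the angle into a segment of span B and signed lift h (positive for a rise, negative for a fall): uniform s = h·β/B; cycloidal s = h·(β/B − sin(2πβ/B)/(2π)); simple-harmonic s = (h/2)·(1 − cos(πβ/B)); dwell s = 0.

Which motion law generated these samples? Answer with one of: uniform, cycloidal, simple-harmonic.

candidates at β/B = r: uniform s = h·r (linear in β); cycloidal s = h·(r − sin(2πr)/(2π)); simple-harmonic s = (h/2)(1 − cos(πr))
β=36°: printed 2.4516 | uniform 3.2000, cycloidal 2.4516, simple-harmonic 2.7639
β=40.5°: printed 3.2065 | uniform 3.6000, cycloidal 3.2065, simple-harmonic 3.3743
β=49.5°: printed 4.7935 | uniform 4.4000, cycloidal 4.7935, simple-harmonic 4.6257
β=63°: printed 6.8109 | uniform 5.6000, cycloidal 6.8109, simple-harmonic 6.3511
only one law matches every sample → cycloidal

cycloidal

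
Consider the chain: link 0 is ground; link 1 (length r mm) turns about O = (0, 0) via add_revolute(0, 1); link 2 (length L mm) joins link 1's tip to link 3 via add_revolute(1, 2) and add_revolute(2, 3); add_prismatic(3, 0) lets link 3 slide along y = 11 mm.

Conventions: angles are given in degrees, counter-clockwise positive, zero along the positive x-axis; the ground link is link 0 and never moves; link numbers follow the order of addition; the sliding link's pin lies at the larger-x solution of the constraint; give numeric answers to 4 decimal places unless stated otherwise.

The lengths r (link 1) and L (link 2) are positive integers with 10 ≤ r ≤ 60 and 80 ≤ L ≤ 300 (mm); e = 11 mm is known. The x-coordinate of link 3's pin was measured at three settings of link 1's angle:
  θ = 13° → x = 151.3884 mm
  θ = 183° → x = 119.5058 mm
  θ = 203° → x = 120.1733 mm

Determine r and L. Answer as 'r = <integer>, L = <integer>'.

constraint per measurement: (x − r cos θ)² + (r sin θ − e)² = L²
subtracting the θ₁ and θ₂ equations cancels the r² and L² terms:
r = (x₁² − x₂²) / (2[(x₁cos θ₁ + e sin θ₁) − (x₂cos θ₂ + e sin θ₂)]) = 16.0000 → r = 16
L² = (x₁ − r cos θ₁)² + (r sin θ₁ − e)² = 18495.9985 → L = 136.0000 → L = 136
check at θ₃=203°: x = 120.1733 (printed 120.1733) ✓

r = 16, L = 136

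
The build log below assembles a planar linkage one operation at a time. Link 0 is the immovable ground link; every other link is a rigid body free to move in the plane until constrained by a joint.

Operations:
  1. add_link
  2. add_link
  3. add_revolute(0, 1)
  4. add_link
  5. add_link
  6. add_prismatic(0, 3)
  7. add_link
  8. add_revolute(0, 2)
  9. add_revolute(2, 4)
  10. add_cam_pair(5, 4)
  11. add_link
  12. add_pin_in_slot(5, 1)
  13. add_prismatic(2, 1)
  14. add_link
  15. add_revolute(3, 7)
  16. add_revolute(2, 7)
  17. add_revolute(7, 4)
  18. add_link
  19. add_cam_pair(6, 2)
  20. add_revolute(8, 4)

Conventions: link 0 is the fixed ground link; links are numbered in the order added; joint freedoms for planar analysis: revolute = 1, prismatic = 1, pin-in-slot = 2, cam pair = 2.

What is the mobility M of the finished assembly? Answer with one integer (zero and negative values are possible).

link 0 = ground. State L|J1|J2 = 1|0|0
+link1  2|0|0
+link2  3|0|0
R(0,1) f=1→J1  3|1|0
+link3  4|1|0
+link4  5|1|0
P(0,3) f=1→J1  5|2|0
+link5  6|2|0
R(0,2) f=1→J1  6|3|0
R(2,4) f=1→J1  6|4|0
C(5,4) f=2→J2  6|4|1
+link6  7|4|1
PS(5,1) f=2→J2  7|4|2
P(2,1) f=1→J1  7|5|2
+link7  8|5|2
R(3,7) f=1→J1  8|6|2
R(2,7) f=1→J1  8|7|2
R(7,4) f=1→J1  8|8|2
+link8  9|8|2
C(6,2) f=2→J2  9|8|3
R(8,4) f=1→J1  9|9|3
M = 3(9−1)−2·9−3 = 24−18−3 = 3

M = 3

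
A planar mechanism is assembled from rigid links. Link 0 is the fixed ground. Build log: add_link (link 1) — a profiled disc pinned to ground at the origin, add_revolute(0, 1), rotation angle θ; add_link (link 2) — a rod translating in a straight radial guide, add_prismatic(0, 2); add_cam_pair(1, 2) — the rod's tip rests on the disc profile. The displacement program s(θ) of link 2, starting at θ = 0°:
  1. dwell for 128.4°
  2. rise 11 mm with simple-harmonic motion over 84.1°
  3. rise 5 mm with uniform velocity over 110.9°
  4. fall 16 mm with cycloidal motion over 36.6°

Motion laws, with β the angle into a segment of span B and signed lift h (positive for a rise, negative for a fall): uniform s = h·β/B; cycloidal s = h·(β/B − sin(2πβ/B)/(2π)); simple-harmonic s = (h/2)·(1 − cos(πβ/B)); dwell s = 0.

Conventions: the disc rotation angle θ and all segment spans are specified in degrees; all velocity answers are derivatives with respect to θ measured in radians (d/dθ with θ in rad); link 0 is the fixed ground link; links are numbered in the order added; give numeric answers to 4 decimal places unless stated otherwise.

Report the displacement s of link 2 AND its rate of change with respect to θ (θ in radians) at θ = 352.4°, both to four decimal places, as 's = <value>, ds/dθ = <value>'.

seg 1 [0°–128.4°] dwell: s stays 0.0000
seg 2 [128.4°–212.5°] simple-harmonic, h=11: full span → s += 11 → s = 11.0000
seg 3 [212.5°–323.4°] uniform, h=5: full span → s += 5 → s = 16.0000
seg 4 [323.4°–360°] cycloidal, h=-16: θ=352.4° here. β=29, B=36.6. -16·(0.7923 − sin(2π·0.7923)/(2π)) = -15.1345 → s = 0.8655
velocity in seg [323.4°–360°] (cycloidal), θ in radians: β = 29° = 0.5061 rad, B = 36.6° = 0.6388 rad; ds/dθ = (h/B)(1 − cos(2πβ/B)) = ((-16)/0.6388)(1 − cos(2π·0.7923)) = -18.460833 mm/rad

s = 0.8655, ds/dθ = -18.4608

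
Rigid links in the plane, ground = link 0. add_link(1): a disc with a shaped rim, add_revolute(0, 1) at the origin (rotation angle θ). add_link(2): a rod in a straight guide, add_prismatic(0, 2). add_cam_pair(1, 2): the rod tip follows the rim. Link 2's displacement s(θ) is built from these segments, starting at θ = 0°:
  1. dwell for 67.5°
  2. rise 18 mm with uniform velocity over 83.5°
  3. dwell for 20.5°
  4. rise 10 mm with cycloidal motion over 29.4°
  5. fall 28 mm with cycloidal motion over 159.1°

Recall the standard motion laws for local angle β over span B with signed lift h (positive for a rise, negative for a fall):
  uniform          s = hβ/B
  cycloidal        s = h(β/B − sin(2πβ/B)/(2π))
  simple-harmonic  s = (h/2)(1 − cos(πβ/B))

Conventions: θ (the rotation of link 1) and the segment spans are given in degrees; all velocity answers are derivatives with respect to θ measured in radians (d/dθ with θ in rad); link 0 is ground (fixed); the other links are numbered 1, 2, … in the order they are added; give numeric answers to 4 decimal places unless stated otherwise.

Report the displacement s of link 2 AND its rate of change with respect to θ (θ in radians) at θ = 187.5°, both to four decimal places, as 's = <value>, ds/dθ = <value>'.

segment 1 (0° to 67.5°, dwell): s unchanged at 0.0000
segment 2 (67.5° to 151°, uniform, h = 18) is passed completely: s = 0.0000 + (18) = 18.0000
segment 3 (151° to 171.5°, dwell): s unchanged at 18.0000
θ = 187.5° falls in segment 4 (171.5° to 200.9°, cycloidal, h = 10): β = 187.5 − 171.5 = 16°, B = 29.4°; Δs = 10·(0.5442 − sin(2π·0.5442)/(2π)) = 5.8787; s = 18.0000 + 5.8787 = 23.8787
velocity in seg [171.5°–200.9°] (cycloidal), θ in radians: β = 16° = 0.2793 rad, B = 29.4° = 0.5131 rad; ds/dθ = (h/B)(1 − cos(2πβ/B)) = (10/0.5131)(1 − cos(2π·0.5442)) = 38.229409 mm/rad

s = 23.8787, ds/dθ = 38.2294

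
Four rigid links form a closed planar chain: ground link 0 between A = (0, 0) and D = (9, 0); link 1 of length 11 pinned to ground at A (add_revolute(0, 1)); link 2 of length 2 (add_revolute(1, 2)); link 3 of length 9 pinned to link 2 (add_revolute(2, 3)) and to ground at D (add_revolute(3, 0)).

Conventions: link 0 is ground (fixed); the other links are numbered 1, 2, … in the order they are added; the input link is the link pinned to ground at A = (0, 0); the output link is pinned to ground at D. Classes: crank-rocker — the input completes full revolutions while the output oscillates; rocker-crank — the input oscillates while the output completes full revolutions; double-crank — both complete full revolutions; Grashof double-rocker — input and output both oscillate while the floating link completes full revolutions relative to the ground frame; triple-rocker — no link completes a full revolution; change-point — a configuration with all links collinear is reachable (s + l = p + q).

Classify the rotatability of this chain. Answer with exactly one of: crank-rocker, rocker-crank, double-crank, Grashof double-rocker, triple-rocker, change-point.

lengths: ground=9, input=11, coupler=2, output=9
sorted: s=2 (shortest), l=11 (longest), p+q=18
s + l = 13 vs p + q = 18
s + l < p + q (Grashof) with shortest = coupler link → Grashof double-rocker

Grashof double-rocker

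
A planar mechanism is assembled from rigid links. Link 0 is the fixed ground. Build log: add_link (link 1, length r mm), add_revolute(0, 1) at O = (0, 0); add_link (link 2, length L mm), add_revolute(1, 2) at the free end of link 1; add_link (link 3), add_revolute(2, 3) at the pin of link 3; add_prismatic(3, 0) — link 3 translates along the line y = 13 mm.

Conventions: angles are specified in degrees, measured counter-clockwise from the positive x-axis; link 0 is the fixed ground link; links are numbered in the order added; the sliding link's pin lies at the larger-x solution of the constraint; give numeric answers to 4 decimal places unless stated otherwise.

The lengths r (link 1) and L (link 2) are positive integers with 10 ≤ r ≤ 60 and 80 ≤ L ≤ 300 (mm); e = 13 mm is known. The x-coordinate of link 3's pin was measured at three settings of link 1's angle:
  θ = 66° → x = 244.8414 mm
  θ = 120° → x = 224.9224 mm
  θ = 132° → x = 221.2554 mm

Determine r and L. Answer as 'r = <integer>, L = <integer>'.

constraint per measurement: (x − r cos θ)² + (r sin θ − e)² = L²
subtracting the θ₁ and θ₂ equations cancels the r² and L² terms:
r = (x₁² − x₂²) / (2[(x₁cos θ₁ + e sin θ₁) − (x₂cos θ₂ + e sin θ₂)]) = 21.9999 → r = 22
L² = (x₁ − r cos θ₁)² + (r sin θ₁ − e)² = 55695.9805 → L = 236.0000 → L = 236
check at θ₃=132°: x = 221.2554 (printed 221.2554) ✓

r = 22, L = 236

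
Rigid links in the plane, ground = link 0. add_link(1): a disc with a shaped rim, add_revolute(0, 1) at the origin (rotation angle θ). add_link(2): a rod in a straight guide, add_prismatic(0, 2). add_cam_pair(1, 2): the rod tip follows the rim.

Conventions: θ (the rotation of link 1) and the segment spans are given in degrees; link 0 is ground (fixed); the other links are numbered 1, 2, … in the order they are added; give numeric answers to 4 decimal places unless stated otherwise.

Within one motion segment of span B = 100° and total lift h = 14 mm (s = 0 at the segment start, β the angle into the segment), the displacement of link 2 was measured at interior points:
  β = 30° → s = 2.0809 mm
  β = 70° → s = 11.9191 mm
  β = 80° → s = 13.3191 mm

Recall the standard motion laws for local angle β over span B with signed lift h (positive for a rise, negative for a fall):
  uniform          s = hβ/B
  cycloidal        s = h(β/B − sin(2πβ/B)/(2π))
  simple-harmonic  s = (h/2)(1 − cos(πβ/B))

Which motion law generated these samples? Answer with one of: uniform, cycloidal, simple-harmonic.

candidates at β/B = r: uniform s = h·r (linear in β); cycloidal s = h·(r − sin(2πr)/(2π)); simple-harmonic s = (h/2)(1 − cos(πr))
β=30°: printed 2.0809 | uniform 4.2000, cycloidal 2.0809, simple-harmonic 2.8855
β=70°: printed 11.9191 | uniform 9.8000, cycloidal 11.9191, simple-harmonic 11.1145
β=80°: printed 13.3191 | uniform 11.2000, cycloidal 13.3191, simple-harmonic 12.6631
only one law matches every sample → cycloidal

cycloidal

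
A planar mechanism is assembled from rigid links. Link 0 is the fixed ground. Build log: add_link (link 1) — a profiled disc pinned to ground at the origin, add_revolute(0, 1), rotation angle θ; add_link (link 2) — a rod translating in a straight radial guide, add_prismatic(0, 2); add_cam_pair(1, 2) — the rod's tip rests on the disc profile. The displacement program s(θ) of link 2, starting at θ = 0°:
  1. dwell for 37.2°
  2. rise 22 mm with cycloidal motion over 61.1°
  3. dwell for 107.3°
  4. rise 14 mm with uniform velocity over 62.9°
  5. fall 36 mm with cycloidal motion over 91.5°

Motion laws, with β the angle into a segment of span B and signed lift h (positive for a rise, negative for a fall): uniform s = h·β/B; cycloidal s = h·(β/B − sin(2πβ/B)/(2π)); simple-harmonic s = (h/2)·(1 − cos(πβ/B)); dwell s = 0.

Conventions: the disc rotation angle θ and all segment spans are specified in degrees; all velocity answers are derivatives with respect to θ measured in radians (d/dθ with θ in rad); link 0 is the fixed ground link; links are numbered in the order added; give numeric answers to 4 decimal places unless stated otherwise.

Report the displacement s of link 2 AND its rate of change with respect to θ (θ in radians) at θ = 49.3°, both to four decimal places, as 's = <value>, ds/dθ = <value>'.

seg 1 [0°–37.2°] dwell: s stays 0.0000
seg 2 [37.2°–98.3°] cycloidal, h=22: θ=49.3° here. β=12.1, B=61.1. 22·(0.1980 − sin(2π·0.1980)/(2π)) = 1.0404 → s = 1.0404
velocity in seg [37.2°–98.3°] (cycloidal), θ in radians: β = 12.1° = 0.2112 rad, B = 61.1° = 1.0664 rad; ds/dθ = (h/B)(1 − cos(2πβ/B)) = (22/1.0664)(1 − cos(2π·0.1980)) = 14.013511 mm/rad

s = 1.0404, ds/dθ = 14.0135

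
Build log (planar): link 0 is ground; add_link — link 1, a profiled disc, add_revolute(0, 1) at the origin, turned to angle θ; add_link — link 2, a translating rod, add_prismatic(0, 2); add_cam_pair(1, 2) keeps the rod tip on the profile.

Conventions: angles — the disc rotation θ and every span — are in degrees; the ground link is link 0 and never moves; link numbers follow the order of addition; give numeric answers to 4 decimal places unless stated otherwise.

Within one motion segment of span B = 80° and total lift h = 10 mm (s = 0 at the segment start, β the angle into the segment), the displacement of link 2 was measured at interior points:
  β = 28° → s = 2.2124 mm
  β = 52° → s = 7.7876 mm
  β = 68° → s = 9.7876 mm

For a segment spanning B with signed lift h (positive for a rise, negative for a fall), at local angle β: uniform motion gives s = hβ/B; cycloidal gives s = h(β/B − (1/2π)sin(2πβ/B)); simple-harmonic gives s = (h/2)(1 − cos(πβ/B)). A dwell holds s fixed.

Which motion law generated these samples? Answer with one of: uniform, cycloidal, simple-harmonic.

candidates at β/B = r: uniform s = h·r (linear in β); cycloidal s = h·(r − sin(2πr)/(2π)); simple-harmonic s = (h/2)(1 − cos(πr))
β=28°: printed 2.2124 | uniform 3.5000, cycloidal 2.2124, simple-harmonic 2.7300
β=52°: printed 7.7876 | uniform 6.5000, cycloidal 7.7876, simple-harmonic 7.2700
β=68°: printed 9.7876 | uniform 8.5000, cycloidal 9.7876, simple-harmonic 9.4550
only one law matches every sample → cycloidal

cycloidal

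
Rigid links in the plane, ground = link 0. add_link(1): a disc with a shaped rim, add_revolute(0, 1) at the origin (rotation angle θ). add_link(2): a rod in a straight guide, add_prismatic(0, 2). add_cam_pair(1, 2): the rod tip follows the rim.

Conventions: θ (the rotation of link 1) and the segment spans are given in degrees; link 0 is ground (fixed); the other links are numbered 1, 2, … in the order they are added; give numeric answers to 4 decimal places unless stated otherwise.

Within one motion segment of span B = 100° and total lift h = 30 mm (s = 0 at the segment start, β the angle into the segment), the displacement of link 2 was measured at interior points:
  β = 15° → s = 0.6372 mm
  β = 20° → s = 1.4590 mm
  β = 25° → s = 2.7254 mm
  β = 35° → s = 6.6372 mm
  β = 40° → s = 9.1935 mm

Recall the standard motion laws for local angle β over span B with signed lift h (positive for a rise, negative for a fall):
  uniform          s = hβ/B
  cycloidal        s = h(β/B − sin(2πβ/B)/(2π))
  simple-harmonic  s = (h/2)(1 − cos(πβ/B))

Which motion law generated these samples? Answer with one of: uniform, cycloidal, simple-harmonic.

candidates at β/B = r: uniform s = h·r (linear in β); cycloidal s = h·(r − sin(2πr)/(2π)); simple-harmonic s = (h/2)(1 − cos(πr))
β=15°: printed 0.6372 | uniform 4.5000, cycloidal 0.6372, simple-harmonic 1.6349
β=20°: printed 1.4590 | uniform 6.0000, cycloidal 1.4590, simple-harmonic 2.8647
β=25°: printed 2.7254 | uniform 7.5000, cycloidal 2.7254, simple-harmonic 4.3934
β=35°: printed 6.6372 | uniform 10.5000, cycloidal 6.6372, simple-harmonic 8.1901
β=40°: printed 9.1935 | uniform 12.0000, cycloidal 9.1935, simple-harmonic 10.3647
only one law matches every sample → cycloidal

cycloidal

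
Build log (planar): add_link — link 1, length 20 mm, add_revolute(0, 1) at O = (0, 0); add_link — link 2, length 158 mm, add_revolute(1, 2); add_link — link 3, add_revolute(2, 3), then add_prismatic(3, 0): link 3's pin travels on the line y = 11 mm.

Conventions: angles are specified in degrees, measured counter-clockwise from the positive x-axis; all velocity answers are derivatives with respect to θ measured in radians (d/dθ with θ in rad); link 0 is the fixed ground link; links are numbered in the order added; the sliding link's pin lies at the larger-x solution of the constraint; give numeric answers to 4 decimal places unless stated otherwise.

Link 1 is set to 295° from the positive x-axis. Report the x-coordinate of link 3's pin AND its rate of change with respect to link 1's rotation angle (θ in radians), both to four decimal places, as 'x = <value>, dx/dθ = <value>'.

geometry: r = 20 mm, L = 158 mm, e = 11 mm
crank pin P = (r cos θ, r sin θ) = (8.452365, -18.126156)
h = r sin θ − e = -18.126156 − 11 = -29.126156
x = r cos θ + √(L² − h²) = 8.452365 + 155.292199 = 163.744564
dx/dθ = −r sin θ − h·r cos θ/√(L² − h²) (θ in radians; h = -29.126156) = 19.711457

x = 163.7446, dx/dθ = 19.7115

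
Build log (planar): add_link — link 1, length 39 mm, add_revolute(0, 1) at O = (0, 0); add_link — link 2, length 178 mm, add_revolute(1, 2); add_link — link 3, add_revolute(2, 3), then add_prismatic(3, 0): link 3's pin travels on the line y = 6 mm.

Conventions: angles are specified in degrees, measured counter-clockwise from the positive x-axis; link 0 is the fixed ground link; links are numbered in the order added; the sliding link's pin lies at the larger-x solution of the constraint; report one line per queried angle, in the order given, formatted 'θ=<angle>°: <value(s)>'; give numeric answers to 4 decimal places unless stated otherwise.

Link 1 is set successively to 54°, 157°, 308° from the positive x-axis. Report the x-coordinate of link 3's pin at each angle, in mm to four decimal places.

geometry: r = 39 mm, L = 178 mm, e = 6 mm
θ=54°: crank pin P = (r cos θ, r sin θ) = (22.923625, 31.551663)
θ=54°: h = r sin θ − e = 31.551663 − 6 = 25.551663
θ=54°: x = r cos θ + √(L² − h²) = 22.923625 + 176.156500 = 199.080125
θ=157°: crank pin P = (r cos θ, r sin θ) = (-35.899689, 15.238514)
θ=157°: h = r sin θ − e = 15.238514 − 6 = 9.238514
θ=157°: x = r cos θ + √(L² − h²) = -35.899689 + 177.760091 = 141.860401
θ=308°: crank pin P = (r cos θ, r sin θ) = (24.010798, -30.732419)
θ=308°: h = r sin θ − e = -30.732419 − 6 = -36.732419
θ=308°: x = r cos θ + √(L² − h²) = 24.010798 + 174.168681 = 198.179478

θ=54°: 199.0801
θ=157°: 141.8604
θ=308°: 198.1795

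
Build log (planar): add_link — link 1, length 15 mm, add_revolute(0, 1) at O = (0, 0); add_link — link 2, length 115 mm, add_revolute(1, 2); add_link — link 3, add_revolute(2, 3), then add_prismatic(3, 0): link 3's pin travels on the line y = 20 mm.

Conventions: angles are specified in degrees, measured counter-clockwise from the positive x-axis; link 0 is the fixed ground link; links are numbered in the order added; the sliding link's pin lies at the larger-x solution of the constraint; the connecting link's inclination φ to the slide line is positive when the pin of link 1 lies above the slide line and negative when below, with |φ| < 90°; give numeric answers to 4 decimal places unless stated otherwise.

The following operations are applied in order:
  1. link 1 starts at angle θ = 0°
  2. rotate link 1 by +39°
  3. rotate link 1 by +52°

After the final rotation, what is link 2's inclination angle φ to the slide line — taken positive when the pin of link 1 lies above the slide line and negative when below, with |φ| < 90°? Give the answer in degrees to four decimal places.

geometry: r = 15 mm, L = 115 mm, e = 20 mm; θ starts at 0°
rotate link 1 by +39°: θ ← 0° +39° = 39°
rotate link 1 by +52°: θ ← 39° +52° = 91°
h = r sin θ − e = 14.997715 − 20 = -5.002285
sin φ = h / L = -5.002285 / 115 = -0.04349813
φ = arcsin(-0.04349813) = -2.493046°

-2.4930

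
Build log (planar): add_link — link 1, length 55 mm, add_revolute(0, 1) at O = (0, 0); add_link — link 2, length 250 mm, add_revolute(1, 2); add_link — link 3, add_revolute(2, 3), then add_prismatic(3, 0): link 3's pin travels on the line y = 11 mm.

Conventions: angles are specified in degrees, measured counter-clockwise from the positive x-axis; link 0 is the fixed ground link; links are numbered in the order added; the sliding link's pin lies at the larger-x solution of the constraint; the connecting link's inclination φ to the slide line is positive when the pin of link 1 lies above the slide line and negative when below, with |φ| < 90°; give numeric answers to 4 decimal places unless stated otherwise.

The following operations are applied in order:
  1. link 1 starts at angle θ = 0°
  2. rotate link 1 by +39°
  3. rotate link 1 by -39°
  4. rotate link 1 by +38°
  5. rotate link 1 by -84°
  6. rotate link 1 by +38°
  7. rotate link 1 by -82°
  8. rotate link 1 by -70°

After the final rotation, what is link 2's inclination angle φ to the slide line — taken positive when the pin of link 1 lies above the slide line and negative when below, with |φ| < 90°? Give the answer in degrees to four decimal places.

geometry: r = 55 mm, L = 250 mm, e = 11 mm; θ starts at 0°
rotate link 1 by +39°: θ ← 0° +39° = 39°
rotate link 1 by -39°: θ ← 39° -39° = 0°
rotate link 1 by +38°: θ ← 0° +38° = 38°
rotate link 1 by -84°: θ ← 38° -84° = -46°
rotate link 1 by +38°: θ ← -46° +38° = -8°
rotate link 1 by -82°: θ ← -8° -82° = -90°
rotate link 1 by -70°: θ ← -90° -70° = -160°
h = r sin θ − e = -18.811108 − 11 = -29.811108
sin φ = h / L = -29.811108 / 250 = -0.11924443
φ = arcsin(-0.11924443) = -6.848499°

-6.8485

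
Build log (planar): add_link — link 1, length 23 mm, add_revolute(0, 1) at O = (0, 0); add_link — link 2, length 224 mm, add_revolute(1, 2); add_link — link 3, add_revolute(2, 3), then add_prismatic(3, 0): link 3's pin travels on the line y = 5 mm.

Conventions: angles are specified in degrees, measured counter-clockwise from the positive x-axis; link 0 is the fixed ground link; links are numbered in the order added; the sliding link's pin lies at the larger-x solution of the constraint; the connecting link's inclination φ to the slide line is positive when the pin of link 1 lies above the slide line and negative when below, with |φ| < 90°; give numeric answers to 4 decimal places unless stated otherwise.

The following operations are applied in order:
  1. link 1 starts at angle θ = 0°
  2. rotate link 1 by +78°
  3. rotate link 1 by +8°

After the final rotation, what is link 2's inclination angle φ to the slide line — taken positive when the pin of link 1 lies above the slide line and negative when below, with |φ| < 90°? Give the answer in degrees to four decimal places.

geometry: r = 23 mm, L = 224 mm, e = 5 mm; θ starts at 0°
rotate link 1 by +78°: θ ← 0° +78° = 78°
rotate link 1 by +8°: θ ← 78° +8° = 86°
h = r sin θ − e = 22.943973 − 5 = 17.943973
sin φ = h / L = 17.943973 / 224 = 0.08010702
φ = arcsin(0.08010702) = 4.594717°

4.5947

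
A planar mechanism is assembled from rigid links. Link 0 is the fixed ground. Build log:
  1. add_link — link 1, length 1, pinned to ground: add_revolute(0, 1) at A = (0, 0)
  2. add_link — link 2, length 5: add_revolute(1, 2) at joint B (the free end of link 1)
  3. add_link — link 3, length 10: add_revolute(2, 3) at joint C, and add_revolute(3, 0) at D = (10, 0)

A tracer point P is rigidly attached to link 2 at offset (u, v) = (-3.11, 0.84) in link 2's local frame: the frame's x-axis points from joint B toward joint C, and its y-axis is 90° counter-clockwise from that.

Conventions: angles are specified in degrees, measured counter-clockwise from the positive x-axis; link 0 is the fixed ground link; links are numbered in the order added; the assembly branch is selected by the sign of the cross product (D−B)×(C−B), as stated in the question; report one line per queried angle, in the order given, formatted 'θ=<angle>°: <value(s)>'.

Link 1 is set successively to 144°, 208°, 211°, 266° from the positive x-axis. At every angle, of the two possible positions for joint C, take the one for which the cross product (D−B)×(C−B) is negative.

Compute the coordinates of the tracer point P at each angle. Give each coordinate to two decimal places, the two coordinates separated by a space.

A=(0,0), D=(10.00,0)
θ=144°: B = A + 1.00·(cos144°, sin144°) = (-0.8090, 0.5878)
θ=144°: |BD| = 10.8250
θ=144°: circle(B,5.00) ∩ circle(D,10.00): a=1.9483, h=4.6048
θ=144°:   candidates: C₊=(1.3864,5.0800) cross=49.847; C₋=(0.8864,-4.1160) cross=-49.847
θ=144°:   branch - wants cross < 0 → take C=(0.8864,-4.1160) (cross=-49.847)
θ=144°: ex = (C−B)/|BC| = (0.3391,-0.9408); ey = (0.9408,0.3391)
θ=144°: P = B + -3.11·ex + 0.84·ey = (-1.0733,3.7984)
θ=208°: B = A + 1.00·(cos208°, sin208°) = (-0.8829, -0.4695)
θ=208°: |BD| = 10.8931
θ=208°: circle(B,5.00) ∩ circle(D,10.00): a=2.0040, h=4.5808
θ=208°:   candidates: C₊=(0.9217,4.1935) cross=49.899; C₋=(1.3166,-4.9597) cross=-49.899
θ=208°:   branch - wants cross < 0 → take C=(1.3166,-4.9597) (cross=-49.899)
θ=208°: ex = (C−B)/|BC| = (0.4399,-0.8980); ey = (0.8980,0.4399)
θ=208°: P = B + -3.11·ex + 0.84·ey = (-1.4967,2.6930)
θ=211°: B = A + 1.00·(cos211°, sin211°) = (-0.8572, -0.5150)
θ=211°: |BD| = 10.8694
θ=211°: circle(B,5.00) ∩ circle(D,10.00): a=1.9846, h=4.5893
θ=211°:   candidates: C₊=(0.9078,4.1631) cross=49.882; C₋=(1.3427,-5.0051) cross=-49.882
θ=211°:   branch - wants cross < 0 → take C=(1.3427,-5.0051) (cross=-49.882)
θ=211°: ex = (C−B)/|BC| = (0.4400,-0.8980); ey = (0.8980,0.4400)
θ=211°: P = B + -3.11·ex + 0.84·ey = (-1.4711,2.6474)
θ=266°: B = A + 1.00·(cos266°, sin266°) = (-0.0698, -0.9976)
θ=266°: |BD| = 10.1190
θ=266°: circle(B,5.00) ∩ circle(D,10.00): a=1.3536, h=4.8133
θ=266°:   candidates: C₊=(0.8028,3.9257) cross=48.706; C₋=(1.7518,-5.6540) cross=-48.706
θ=266°:   branch - wants cross < 0 → take C=(1.7518,-5.6540) (cross=-48.706)
θ=266°: ex = (C−B)/|BC| = (0.3643,-0.9313); ey = (0.9313,0.3643)
θ=266°: P = B + -3.11·ex + 0.84·ey = (-0.4205,2.2047)

θ=144°: -1.07 3.80
θ=208°: -1.50 2.69
θ=211°: -1.47 2.65
θ=266°: -0.42 2.20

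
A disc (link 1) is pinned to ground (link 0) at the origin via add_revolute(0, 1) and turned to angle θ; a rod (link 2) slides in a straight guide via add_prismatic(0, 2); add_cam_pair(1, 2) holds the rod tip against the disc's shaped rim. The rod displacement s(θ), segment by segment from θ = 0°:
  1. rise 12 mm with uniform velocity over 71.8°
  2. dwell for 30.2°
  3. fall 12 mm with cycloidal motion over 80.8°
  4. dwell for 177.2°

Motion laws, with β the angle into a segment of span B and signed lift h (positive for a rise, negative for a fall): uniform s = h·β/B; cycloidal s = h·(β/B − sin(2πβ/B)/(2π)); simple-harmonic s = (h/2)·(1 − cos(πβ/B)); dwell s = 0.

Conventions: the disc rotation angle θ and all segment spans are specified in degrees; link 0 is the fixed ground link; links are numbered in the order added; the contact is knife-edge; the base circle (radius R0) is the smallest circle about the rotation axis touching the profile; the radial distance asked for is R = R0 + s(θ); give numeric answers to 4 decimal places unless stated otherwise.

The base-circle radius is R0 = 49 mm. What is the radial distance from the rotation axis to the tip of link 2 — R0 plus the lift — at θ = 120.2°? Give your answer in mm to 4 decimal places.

segment 1 (0° to 71.8°, uniform, h = 12) is passed completely: s = 0.0000 + (12) = 12.0000
segment 2 (71.8° to 102°, dwell): s unchanged at 12.0000
θ = 120.2° falls in segment 3 (102° to 182.8°, cycloidal, h = -12): β = 120.2 − 102 = 18.2°, B = 80.8°; Δs = -12·(0.2252 − sin(2π·0.2252)/(2π)) = -0.8162; s = 12.0000 − 0.8162 = 11.1838
R = R0 + s = 49 + 11.1838 = 60.1838

60.1838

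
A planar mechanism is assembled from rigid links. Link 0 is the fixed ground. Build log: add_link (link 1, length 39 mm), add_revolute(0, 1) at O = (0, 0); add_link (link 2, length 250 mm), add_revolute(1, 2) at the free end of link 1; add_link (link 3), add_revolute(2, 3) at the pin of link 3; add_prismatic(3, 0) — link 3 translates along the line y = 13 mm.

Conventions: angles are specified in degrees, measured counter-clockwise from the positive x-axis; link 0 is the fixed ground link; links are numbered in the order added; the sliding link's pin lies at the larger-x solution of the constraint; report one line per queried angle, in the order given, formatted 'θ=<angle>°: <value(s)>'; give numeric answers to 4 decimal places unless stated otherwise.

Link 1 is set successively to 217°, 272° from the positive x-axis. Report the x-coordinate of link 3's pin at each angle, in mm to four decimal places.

geometry: r = 39 mm, L = 250 mm, e = 13 mm
θ=217°: crank pin P = (r cos θ, r sin θ) = (-31.146785, -23.470786)
θ=217°: h = r sin θ − e = -23.470786 − 13 = -36.470786
θ=217°: x = r cos θ + √(L² − h²) = -31.146785 + 247.325457 = 216.178672
θ=272°: crank pin P = (r cos θ, r sin θ) = (1.361080, -38.976242)
θ=272°: h = r sin θ − e = -38.976242 − 13 = -51.976242
θ=272°: x = r cos θ + √(L² − h²) = 1.361080 + 244.537257 = 245.898338

θ=217°: 216.1787
θ=272°: 245.8983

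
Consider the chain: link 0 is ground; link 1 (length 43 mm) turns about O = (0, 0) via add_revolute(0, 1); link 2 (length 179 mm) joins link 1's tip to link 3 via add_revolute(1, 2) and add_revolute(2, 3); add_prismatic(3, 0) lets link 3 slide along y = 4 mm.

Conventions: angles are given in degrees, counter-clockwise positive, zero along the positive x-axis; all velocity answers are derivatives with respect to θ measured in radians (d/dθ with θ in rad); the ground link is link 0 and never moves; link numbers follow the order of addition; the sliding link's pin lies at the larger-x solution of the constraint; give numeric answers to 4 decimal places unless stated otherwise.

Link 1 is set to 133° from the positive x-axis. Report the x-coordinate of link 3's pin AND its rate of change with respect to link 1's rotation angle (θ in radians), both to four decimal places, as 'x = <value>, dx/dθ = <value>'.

geometry: r = 43 mm, L = 179 mm, e = 4 mm
crank pin P = (r cos θ, r sin θ) = (-29.325929, 31.448209)
h = r sin θ − e = 31.448209 − 4 = 27.448209
x = r cos θ + √(L² − h²) = -29.325929 + 176.883000 = 147.557071
dx/dθ = −r sin θ − h·r cos θ/√(L² − h²) (θ in radians; h = 27.448209) = -26.897493

x = 147.5571, dx/dθ = -26.8975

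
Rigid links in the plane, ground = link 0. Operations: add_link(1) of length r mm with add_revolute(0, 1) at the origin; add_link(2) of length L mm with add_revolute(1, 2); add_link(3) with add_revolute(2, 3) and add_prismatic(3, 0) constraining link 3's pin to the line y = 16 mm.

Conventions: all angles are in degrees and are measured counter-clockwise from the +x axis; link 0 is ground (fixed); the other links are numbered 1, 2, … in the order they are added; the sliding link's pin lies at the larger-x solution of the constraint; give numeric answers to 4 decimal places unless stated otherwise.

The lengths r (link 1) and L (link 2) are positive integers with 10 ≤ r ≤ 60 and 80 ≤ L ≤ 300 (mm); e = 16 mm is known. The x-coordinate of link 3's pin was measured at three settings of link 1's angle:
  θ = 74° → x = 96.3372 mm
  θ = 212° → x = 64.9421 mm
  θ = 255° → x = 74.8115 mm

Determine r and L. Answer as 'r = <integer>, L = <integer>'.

constraint per measurement: (x − r cos θ)² + (r sin θ − e)² = L²
subtracting the θ₁ and θ₂ equations cancels the r² and L² terms:
r = (x₁² − x₂²) / (2[(x₁cos θ₁ + e sin θ₁) − (x₂cos θ₂ + e sin θ₂)]) = 24.0000 → r = 24
L² = (x₁ − r cos θ₁)² + (r sin θ₁ − e)² = 8100.0088 → L = 90.0000 → L = 90
check at θ₃=255°: x = 74.8115 (printed 74.8115) ✓

r = 24, L = 90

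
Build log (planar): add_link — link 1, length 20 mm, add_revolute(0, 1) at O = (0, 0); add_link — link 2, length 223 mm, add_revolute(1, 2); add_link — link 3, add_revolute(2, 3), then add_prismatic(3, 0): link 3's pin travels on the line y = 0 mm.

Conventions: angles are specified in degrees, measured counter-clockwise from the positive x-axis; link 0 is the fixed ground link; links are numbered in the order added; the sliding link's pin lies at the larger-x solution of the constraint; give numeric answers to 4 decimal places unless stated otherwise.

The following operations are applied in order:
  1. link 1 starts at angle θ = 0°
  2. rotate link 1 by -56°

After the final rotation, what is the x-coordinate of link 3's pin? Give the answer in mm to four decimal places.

geometry: r = 20 mm, L = 223 mm, e = 0 mm; θ starts at 0°
rotate link 1 by -56°: θ ← 0° -56° = -56°
crank pin P = (r cos θ, r sin θ) = (11.183858, -16.580751)
h = r sin θ − e = -16.580751 − 0 = -16.580751
x = r cos θ + √(L² − h²) = 11.183858 + 222.382730 = 233.566588

233.5666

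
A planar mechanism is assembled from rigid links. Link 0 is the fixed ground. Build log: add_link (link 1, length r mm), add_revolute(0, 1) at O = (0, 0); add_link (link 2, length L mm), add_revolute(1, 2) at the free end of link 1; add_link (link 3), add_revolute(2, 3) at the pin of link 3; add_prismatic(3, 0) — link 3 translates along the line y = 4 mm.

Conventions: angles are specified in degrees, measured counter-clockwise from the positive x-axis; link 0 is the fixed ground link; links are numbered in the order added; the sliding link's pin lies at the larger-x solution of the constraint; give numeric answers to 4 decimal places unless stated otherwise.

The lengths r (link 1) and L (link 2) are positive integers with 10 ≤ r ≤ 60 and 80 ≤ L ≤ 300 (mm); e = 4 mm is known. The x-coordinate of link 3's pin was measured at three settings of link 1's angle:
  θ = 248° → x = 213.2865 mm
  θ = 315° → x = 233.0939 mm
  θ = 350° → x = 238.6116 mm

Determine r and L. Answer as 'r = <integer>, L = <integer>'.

constraint per measurement: (x − r cos θ)² + (r sin θ − e)² = L²
subtracting the θ₁ and θ₂ equations cancels the r² and L² terms:
r = (x₁² − x₂²) / (2[(x₁cos θ₁ + e sin θ₁) − (x₂cos θ₂ + e sin θ₂)]) = 18.0000 → r = 18
L² = (x₁ − r cos θ₁)² + (r sin θ₁ − e)² = 48840.9926 → L = 221.0000 → L = 221
check at θ₃=350°: x = 238.6116 (printed 238.6116) ✓

r = 18, L = 221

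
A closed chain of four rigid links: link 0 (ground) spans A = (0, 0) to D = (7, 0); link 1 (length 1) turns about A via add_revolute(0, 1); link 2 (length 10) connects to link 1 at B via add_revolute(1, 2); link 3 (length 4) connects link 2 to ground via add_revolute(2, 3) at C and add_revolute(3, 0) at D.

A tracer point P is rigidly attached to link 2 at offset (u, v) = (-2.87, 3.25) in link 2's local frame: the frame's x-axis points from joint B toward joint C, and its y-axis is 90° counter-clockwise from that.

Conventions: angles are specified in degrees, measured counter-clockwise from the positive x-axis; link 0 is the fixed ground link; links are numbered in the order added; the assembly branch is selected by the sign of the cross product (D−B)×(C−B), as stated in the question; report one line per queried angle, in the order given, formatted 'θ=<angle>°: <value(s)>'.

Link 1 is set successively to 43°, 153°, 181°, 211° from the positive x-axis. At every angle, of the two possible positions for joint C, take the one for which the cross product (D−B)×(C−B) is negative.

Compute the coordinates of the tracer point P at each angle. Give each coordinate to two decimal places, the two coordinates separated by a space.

A=(0,0), D=(7.00,0)
θ=43°: B = A + 1.00·(cos43°, sin43°) = (0.7314, 0.6820)
θ=43°: |BD| = 6.3056
θ=43°: circle(B,10.00) ∩ circle(D,4.00): a=9.8135, h=1.9222
θ=43°:   candidates: C₊=(10.6952,1.5315) cross=12.120; C₋=(10.2794,-2.2903) cross=-12.120
θ=43°:   branch - wants cross < 0 → take C=(10.2794,-2.2903) (cross=-12.120)
θ=43°: ex = (C−B)/|BC| = (0.9548,-0.2972); ey = (0.2972,0.9548)
θ=43°: P = B + -2.87·ex + 3.25·ey = (-1.0429,4.6382)
θ=153°: B = A + 1.00·(cos153°, sin153°) = (-0.8910, 0.4540)
θ=153°: |BD| = 7.9041
θ=153°: circle(B,10.00) ∩ circle(D,4.00): a=9.2658, h=3.7611
θ=153°:   candidates: C₊=(8.5755,3.6767) cross=29.728; C₋=(8.1434,-3.8331) cross=-29.728
θ=153°:   branch - wants cross < 0 → take C=(8.1434,-3.8331) (cross=-29.728)
θ=153°: ex = (C−B)/|BC| = (0.9034,-0.4287); ey = (0.4287,0.9034)
θ=153°: P = B + -2.87·ex + 3.25·ey = (-2.0906,4.6206)
θ=181°: B = A + 1.00·(cos181°, sin181°) = (-0.9998, -0.0175)
θ=181°: |BD| = 7.9999
θ=181°: circle(B,10.00) ∩ circle(D,4.00): a=9.2500, h=3.7996
θ=181°:   candidates: C₊=(8.2419,3.8023) cross=30.396; C₋=(8.2584,-3.7969) cross=-30.396
θ=181°:   branch - wants cross < 0 → take C=(8.2584,-3.7969) (cross=-30.396)
θ=181°: ex = (C−B)/|BC| = (0.9258,-0.3779); ey = (0.3779,0.9258)
θ=181°: P = B + -2.87·ex + 3.25·ey = (-2.4287,4.0762)
θ=211°: B = A + 1.00·(cos211°, sin211°) = (-0.8572, -0.5150)
θ=211°: |BD| = 7.8740
θ=211°: circle(B,10.00) ∩ circle(D,4.00): a=9.2710, h=3.7481
θ=211°:   candidates: C₊=(8.1488,3.8315) cross=29.513; C₋=(8.6391,-3.6487) cross=-29.513
θ=211°:   branch - wants cross < 0 → take C=(8.6391,-3.6487) (cross=-29.513)
θ=211°: ex = (C−B)/|BC| = (0.9496,-0.3134); ey = (0.3134,0.9496)
θ=211°: P = B + -2.87·ex + 3.25·ey = (-2.5642,3.4706)

θ=43°: -1.04 4.64
θ=153°: -2.09 4.62
θ=181°: -2.43 4.08
θ=211°: -2.56 3.47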